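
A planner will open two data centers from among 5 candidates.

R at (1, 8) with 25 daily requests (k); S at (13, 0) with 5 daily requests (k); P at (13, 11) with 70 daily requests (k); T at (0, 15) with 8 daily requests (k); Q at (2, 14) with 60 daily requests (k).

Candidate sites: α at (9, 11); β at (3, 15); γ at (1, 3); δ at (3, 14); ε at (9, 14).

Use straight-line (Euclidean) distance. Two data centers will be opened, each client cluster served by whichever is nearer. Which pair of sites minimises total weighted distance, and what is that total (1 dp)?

{α, δ}, total 581.9

Evaluate every pair (each demand assigned to the nearer of the two):
  {α, δ}: total = 581.9
  {α, β}: total = 629.4
  {δ, ε}: total = 666.2
  {β, ε}: total = 713.7
  {α, γ}: total = 999.3
  {γ, δ}: total = 1003.0
  {γ, ε}: total = 1029.3
  {α, ε}: total = 1044.6
  {β, γ}: total = 1049.6
  {β, δ}: total = 1059.0
Best pair: {α, δ} with total 581.9.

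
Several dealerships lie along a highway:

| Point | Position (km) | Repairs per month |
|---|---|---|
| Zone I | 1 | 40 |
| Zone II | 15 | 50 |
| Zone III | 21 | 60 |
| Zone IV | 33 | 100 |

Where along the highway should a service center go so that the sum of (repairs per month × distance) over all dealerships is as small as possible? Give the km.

x = 21

For a sum of weighted absolute distances on a line, the optimum is the weighted median (not the mean). Total weight W = 250; half-weight = 125.
Sort by position and accumulate weight:
  km 1 (Zone I, w=40) → cum 40
  km 15 (Zone II, w=50) → cum 90
  km 21 (Zone III, w=60) → cum 150  ≥ 125 → median here
  km 33 (Zone IV, w=100) → cum 250
Optimal location: km 21.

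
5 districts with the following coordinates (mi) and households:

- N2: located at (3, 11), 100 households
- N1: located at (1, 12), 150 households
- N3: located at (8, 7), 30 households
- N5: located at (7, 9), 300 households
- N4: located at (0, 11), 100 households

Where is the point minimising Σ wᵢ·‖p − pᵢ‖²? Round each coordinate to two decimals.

The minimiser of Σwᵢ‖p−pᵢ‖² is the weighted centroid p* = (Σwᵢpᵢ)/(Σwᵢ).
Σwᵢ = 680.
Σwᵢxᵢ = 100·3 + 150·1 + 30·8 + 300·7 + 100·0 = 2790.
Σwᵢyᵢ = 100·11 + 150·12 + 30·7 + 300·9 + 100·11 = 6910.
x* = 2790/680 = 4.10, y* = 6910/680 = 10.16.

(4.10, 10.16)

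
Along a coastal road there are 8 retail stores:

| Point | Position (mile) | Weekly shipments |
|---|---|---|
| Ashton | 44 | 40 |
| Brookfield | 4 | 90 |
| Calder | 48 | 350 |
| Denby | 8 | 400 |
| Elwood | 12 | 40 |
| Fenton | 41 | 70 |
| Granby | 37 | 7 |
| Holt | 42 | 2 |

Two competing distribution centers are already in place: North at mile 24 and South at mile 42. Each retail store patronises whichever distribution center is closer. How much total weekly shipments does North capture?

The indifferent point is the midpoint (24+42)/2 = 33; retail stores left of it (closer to North at 24) go to North, those right go to South.
  Brookfield at 4 (w=90) → North
  Denby at 8 (w=400) → North
  Elwood at 12 (w=40) → North
  Granby at 37 (w=7) → South
  Fenton at 41 (w=70) → South
  Holt at 42 (w=2) → South
  Ashton at 44 (w=40) → South
  Calder at 48 (w=350) → South
North captures 530; South captures 469.

530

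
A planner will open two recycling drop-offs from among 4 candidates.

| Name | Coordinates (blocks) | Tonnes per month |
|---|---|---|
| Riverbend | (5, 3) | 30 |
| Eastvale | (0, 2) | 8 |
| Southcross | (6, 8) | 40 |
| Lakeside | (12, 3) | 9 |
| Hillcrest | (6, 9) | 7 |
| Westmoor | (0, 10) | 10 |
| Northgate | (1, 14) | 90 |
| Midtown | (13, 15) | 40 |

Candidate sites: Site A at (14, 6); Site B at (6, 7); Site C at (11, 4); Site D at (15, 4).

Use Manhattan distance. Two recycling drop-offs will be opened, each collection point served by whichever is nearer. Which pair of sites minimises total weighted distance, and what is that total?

{Site A, Site B}, total 1907

Evaluate every pair (each demand assigned to the nearer of the two):
  {Site A, Site B}: total = 1907
  {Site B, Site C}: total = 2000
  {Site B, Site D}: total = 2018
  {Site A, Site C}: total = 3132
  {Site C, Site D}: total = 3252
  {Site A, Site D}: total = 3449
Best pair: {Site A, Site B} with total 1907.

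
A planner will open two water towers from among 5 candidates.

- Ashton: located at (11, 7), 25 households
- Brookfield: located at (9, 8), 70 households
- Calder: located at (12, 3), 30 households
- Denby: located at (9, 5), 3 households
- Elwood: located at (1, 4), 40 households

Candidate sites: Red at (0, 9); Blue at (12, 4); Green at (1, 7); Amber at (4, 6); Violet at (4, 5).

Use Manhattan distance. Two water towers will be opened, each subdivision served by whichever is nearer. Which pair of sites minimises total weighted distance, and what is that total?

{Blue, Green}, total 752

Evaluate every pair (each demand assigned to the nearer of the two):
  {Blue, Green}: total = 752
  {Blue, Violet}: total = 792
  {Blue, Amber}: total = 832
  {Red, Blue}: total = 872
  {Green, Amber}: total = 1158
  {Amber, Violet}: total = 1165
  {Green, Violet}: total = 1220
  {Red, Amber}: total = 1238
  {Red, Violet}: total = 1260
  {Red, Green}: total = 1480
Best pair: {Blue, Green} with total 752.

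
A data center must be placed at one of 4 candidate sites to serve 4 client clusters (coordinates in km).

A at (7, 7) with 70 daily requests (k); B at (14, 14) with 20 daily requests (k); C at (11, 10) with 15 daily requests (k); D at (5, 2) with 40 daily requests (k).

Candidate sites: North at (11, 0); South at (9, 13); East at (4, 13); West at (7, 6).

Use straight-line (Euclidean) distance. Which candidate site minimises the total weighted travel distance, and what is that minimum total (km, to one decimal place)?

Total weighted distance at each candidate:
  North (11, 0): total = 1253.7
  South (9, 13): total = 1067.0
  East (4, 13): total = 1226.6
  West (7, 6): total = 546.3
Minimum is at West with total 546.3 km.

West, total 546.3 km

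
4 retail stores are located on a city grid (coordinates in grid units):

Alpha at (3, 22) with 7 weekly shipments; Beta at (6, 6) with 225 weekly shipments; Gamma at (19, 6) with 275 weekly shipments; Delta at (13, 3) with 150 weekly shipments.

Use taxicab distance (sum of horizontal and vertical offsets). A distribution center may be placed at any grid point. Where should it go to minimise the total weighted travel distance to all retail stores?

Manhattan distance separates: Σwᵢ(|x−xᵢ|+|y−yᵢ|) = Σwᵢ|x−xᵢ| + Σwᵢ|y−yᵢ|, so x and y are optimised independently as 1-D weighted medians.
Total weight W = 657; half = 328.5.
x-coordinate, sorted with cumulative weight:
  x=3 (Alpha, w=7) cum 7
  x=6 (Beta, w=225) cum 232
  x=13 (Delta, w=150) cum 382  ← median
  x=19 (Gamma, w=275) cum 657
⇒ x* = 13
y-coordinate, sorted with cumulative weight:
  y=3 (Delta, w=150) cum 150
  y=6 (Beta, w=225) cum 375  ← median
  y=6 (Gamma, w=275) cum 650
  y=22 (Alpha, w=7) cum 657
⇒ y* = 6

(13, 6)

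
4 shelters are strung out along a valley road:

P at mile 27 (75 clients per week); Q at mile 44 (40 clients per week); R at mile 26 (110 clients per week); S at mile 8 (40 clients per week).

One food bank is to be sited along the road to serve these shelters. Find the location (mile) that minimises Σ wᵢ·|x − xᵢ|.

For a sum of weighted absolute distances on a line, the optimum is the weighted median (not the mean). Total weight W = 265; half-weight = 132.5.
Sort by position and accumulate weight:
  mile 8 (S, w=40) → cum 40
  mile 26 (R, w=110) → cum 150  ≥ 132.5 → median here
  mile 27 (P, w=75) → cum 225
  mile 44 (Q, w=40) → cum 265
Optimal location: mile 26.

x = 26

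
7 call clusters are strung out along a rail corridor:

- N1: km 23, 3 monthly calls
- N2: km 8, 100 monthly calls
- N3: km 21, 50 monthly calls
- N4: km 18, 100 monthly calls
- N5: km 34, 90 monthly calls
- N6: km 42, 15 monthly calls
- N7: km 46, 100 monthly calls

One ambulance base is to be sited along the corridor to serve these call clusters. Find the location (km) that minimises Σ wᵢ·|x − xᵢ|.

For a sum of weighted absolute distances on a line, the optimum is the weighted median (not the mean). Total weight W = 458; half-weight = 229.
Sort by position and accumulate weight:
  km 8 (N2, w=100) → cum 100
  km 18 (N4, w=100) → cum 200
  km 21 (N3, w=50) → cum 250  ≥ 229 → median here
  km 23 (N1, w=3) → cum 253
  km 34 (N5, w=90) → cum 343
  km 42 (N6, w=15) → cum 358
  km 46 (N7, w=100) → cum 458
Optimal location: km 21.

x = 21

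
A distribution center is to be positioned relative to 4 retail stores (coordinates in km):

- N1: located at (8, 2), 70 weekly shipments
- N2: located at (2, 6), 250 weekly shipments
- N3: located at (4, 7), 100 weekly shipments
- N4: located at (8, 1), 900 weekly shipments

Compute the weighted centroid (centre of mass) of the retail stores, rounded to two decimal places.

(6.56, 2.45)

The minimiser of Σwᵢ‖p−pᵢ‖² is the weighted centroid p* = (Σwᵢpᵢ)/(Σwᵢ).
Σwᵢ = 1320.
Σwᵢxᵢ = 70·8 + 250·2 + 100·4 + 900·8 = 8660.
Σwᵢyᵢ = 70·2 + 250·6 + 100·7 + 900·1 = 3240.
x* = 8660/1320 = 6.56, y* = 3240/1320 = 2.45.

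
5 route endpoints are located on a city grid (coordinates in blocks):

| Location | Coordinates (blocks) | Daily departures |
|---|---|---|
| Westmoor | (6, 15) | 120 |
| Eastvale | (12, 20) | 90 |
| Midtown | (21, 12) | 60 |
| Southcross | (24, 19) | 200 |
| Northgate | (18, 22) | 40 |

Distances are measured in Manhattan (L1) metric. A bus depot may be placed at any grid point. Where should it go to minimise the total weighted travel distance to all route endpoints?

Manhattan distance separates: Σwᵢ(|x−xᵢ|+|y−yᵢ|) = Σwᵢ|x−xᵢ| + Σwᵢ|y−yᵢ|, so x and y are optimised independently as 1-D weighted medians.
Total weight W = 510; half = 255.
x-coordinate, sorted with cumulative weight:
  x=6 (Westmoor, w=120) cum 120
  x=12 (Eastvale, w=90) cum 210
  x=18 (Northgate, w=40) cum 250
  x=21 (Midtown, w=60) cum 310  ← median
  x=24 (Southcross, w=200) cum 510
⇒ x* = 21
y-coordinate, sorted with cumulative weight:
  y=12 (Midtown, w=60) cum 60
  y=15 (Westmoor, w=120) cum 180
  y=19 (Southcross, w=200) cum 380  ← median
  y=20 (Eastvale, w=90) cum 470
  y=22 (Northgate, w=40) cum 510
⇒ y* = 19

(21, 19)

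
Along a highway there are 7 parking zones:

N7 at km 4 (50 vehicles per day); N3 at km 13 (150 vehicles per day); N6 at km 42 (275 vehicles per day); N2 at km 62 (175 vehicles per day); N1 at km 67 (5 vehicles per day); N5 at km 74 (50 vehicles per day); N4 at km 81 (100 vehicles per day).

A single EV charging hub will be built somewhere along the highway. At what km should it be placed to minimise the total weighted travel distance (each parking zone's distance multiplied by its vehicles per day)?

For a sum of weighted absolute distances on a line, the optimum is the weighted median (not the mean). Total weight W = 805; half-weight = 402.5.
Sort by position and accumulate weight:
  km 4 (N7, w=50) → cum 50
  km 13 (N3, w=150) → cum 200
  km 42 (N6, w=275) → cum 475  ≥ 402.5 → median here
  km 62 (N2, w=175) → cum 650
  km 67 (N1, w=5) → cum 655
  km 74 (N5, w=50) → cum 705
  km 81 (N4, w=100) → cum 805
Optimal location: km 42.

x = 42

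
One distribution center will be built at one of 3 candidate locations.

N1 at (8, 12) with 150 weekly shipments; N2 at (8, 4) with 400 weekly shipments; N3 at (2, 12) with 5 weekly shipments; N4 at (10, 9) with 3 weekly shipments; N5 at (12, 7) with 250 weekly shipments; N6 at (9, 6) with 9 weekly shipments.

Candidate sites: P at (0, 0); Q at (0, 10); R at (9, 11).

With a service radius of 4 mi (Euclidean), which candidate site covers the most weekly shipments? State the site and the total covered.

R, covering 153

Coverage radius r = 4 mi; a point is covered iff (Δx)²+(Δy)² ≤ 4² = 16.
  P (0, 0): covers {none} → 0
  Q (0, 10): covers {N3} → 5
  R (9, 11): covers {N1, N4} → 153
Maximum coverage at R: 153 weekly shipments.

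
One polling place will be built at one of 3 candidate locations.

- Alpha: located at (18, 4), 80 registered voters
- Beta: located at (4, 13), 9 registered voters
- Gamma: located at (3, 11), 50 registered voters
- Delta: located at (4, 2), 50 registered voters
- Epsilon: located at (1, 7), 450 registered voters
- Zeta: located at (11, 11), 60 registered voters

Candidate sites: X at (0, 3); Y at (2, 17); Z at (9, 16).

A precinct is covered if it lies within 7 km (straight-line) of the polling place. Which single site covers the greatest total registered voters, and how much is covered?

X, covering 500

Coverage radius r = 7 km; a point is covered iff (Δx)²+(Δy)² ≤ 7² = 49.
  X (0, 3): covers {Delta, Epsilon} → 500
  Y (2, 17): covers {Beta, Gamma} → 59
  Z (9, 16): covers {Beta, Zeta} → 69
Maximum coverage at X: 500 registered voters.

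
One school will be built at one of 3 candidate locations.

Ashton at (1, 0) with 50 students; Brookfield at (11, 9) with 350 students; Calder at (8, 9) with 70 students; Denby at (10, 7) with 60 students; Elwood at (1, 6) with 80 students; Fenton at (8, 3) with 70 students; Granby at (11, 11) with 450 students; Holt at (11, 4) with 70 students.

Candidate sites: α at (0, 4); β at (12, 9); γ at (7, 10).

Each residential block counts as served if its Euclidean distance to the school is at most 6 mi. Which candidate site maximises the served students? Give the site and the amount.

β, covering 1000

Coverage radius r = 6 mi; a point is covered iff (Δx)²+(Δy)² ≤ 6² = 36.
  α (0, 4): covers {Ashton, Elwood} → 130
  β (12, 9): covers {Brookfield, Calder, Denby, Granby, Holt} → 1000
  γ (7, 10): covers {Brookfield, Calder, Denby, Granby} → 930
Maximum coverage at β: 1000 students.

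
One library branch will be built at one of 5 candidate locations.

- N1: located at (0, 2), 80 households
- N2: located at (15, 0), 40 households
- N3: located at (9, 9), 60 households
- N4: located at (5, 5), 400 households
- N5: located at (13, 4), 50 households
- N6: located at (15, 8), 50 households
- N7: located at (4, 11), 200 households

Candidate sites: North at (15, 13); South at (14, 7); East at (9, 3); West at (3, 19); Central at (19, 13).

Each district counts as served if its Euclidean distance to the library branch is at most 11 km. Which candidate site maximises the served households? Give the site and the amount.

Coverage radius r = 11 km; a point is covered iff (Δx)²+(Δy)² ≤ 11² = 121.
  North (15, 13): covers {N3, N5, N6} → 160
  South (14, 7): covers {N2, N3, N4, N5, N6, N7} → 800
  East (9, 3): covers {N1, N2, N3, N4, N5, N6, N7} → 880
  West (3, 19): covers {N7} → 200
  Central (19, 13): covers {N3, N5, N6} → 160
Maximum coverage at East: 880 households.

East, covering 880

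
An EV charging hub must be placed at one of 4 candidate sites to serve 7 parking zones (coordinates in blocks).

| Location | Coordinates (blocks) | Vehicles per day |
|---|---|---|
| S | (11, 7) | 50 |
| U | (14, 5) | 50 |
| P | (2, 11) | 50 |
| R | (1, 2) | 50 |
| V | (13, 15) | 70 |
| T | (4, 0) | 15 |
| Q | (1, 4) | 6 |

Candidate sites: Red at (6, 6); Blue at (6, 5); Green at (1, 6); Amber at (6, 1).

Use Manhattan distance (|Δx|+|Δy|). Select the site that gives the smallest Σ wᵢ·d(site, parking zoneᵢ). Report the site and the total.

Red, total 2932 blocks

Total weighted distance at each candidate:
  Red (6, 6): total = 2932
  Blue (6, 5): total = 2981
  Green (1, 6): total = 3367
  Amber (6, 1): total = 3713
Minimum is at Red with total 2932 blocks.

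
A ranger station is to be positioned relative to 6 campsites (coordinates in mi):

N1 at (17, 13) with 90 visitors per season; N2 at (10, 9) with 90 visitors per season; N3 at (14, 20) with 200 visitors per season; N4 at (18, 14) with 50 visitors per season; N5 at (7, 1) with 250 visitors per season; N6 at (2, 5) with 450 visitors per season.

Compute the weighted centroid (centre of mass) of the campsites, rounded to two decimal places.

The minimiser of Σwᵢ‖p−pᵢ‖² is the weighted centroid p* = (Σwᵢpᵢ)/(Σwᵢ).
Σwᵢ = 1130.
Σwᵢxᵢ = 90·17 + 90·10 + 200·14 + 50·18 + 250·7 + 450·2 = 8780.
Σwᵢyᵢ = 90·13 + 90·9 + 200·20 + 50·14 + 250·1 + 450·5 = 9180.
x* = 8780/1130 = 7.77, y* = 9180/1130 = 8.12.

(7.77, 8.12)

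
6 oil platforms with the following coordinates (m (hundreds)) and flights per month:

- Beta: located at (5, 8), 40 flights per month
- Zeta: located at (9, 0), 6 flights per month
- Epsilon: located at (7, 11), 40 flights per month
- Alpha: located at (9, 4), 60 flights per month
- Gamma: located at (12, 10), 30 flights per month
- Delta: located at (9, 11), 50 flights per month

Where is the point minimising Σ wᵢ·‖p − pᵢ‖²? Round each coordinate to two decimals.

The minimiser of Σwᵢ‖p−pᵢ‖² is the weighted centroid p* = (Σwᵢpᵢ)/(Σwᵢ).
Σwᵢ = 226.
Σwᵢxᵢ = 40·5 + 6·9 + 40·7 + 60·9 + 30·12 + 50·9 = 1884.
Σwᵢyᵢ = 40·8 + 6·0 + 40·11 + 60·4 + 30·10 + 50·11 = 1850.
x* = 1884/226 = 8.34, y* = 1850/226 = 8.19.

(8.34, 8.19)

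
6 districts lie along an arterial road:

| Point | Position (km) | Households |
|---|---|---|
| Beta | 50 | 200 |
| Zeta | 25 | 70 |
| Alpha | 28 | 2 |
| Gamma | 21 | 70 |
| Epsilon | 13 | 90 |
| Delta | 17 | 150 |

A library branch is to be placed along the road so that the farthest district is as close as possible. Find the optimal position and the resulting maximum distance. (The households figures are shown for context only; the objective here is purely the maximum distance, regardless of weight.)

location 31.5, max distance 18.5

The 1-center on a line is the midpoint of the two extreme points: leftmost at 13, rightmost at 50.
Optimal location = (13 + 50)/2 = 31.5; maximum distance = (50 − 13)/2 = 18.5.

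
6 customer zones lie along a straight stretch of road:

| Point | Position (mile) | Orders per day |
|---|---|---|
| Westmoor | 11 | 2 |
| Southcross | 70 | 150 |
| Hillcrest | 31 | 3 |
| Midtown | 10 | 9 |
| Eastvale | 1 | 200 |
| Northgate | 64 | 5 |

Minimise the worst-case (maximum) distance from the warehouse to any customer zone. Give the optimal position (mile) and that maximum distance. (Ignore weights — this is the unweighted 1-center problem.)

The 1-center on a line is the midpoint of the two extreme points: leftmost at 1, rightmost at 70.
Optimal location = (1 + 70)/2 = 35.5; maximum distance = (70 − 1)/2 = 34.5.

location 35.5, max distance 34.5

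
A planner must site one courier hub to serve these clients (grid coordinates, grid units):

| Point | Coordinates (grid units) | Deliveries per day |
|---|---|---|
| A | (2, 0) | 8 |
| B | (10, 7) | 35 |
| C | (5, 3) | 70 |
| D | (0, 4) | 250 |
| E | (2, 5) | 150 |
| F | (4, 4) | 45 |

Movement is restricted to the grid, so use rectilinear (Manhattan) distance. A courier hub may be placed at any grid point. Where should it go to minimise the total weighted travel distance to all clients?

Manhattan distance separates: Σwᵢ(|x−xᵢ|+|y−yᵢ|) = Σwᵢ|x−xᵢ| + Σwᵢ|y−yᵢ|, so x and y are optimised independently as 1-D weighted medians.
Total weight W = 558; half = 279.
x-coordinate, sorted with cumulative weight:
  x=0 (D, w=250) cum 250
  x=2 (A, w=8) cum 258
  x=2 (E, w=150) cum 408  ← median
  x=4 (F, w=45) cum 453
  x=5 (C, w=70) cum 523
  x=10 (B, w=35) cum 558
⇒ x* = 2
y-coordinate, sorted with cumulative weight:
  y=0 (A, w=8) cum 8
  y=3 (C, w=70) cum 78
  y=4 (D, w=250) cum 328  ← median
  y=4 (F, w=45) cum 373
  y=5 (E, w=150) cum 523
  y=7 (B, w=35) cum 558
⇒ y* = 4

(2, 4)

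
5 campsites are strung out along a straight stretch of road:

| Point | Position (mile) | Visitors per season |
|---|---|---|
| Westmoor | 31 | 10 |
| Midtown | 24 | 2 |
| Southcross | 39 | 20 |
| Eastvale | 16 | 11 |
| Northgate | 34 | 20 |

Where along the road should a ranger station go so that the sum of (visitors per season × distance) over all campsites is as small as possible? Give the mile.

x = 34

For a sum of weighted absolute distances on a line, the optimum is the weighted median (not the mean). Total weight W = 63; half-weight = 31.5.
Sort by position and accumulate weight:
  mile 16 (Eastvale, w=11) → cum 11
  mile 24 (Midtown, w=2) → cum 13
  mile 31 (Westmoor, w=10) → cum 23
  mile 34 (Northgate, w=20) → cum 43  ≥ 31.5 → median here
  mile 39 (Southcross, w=20) → cum 63
Optimal location: mile 34.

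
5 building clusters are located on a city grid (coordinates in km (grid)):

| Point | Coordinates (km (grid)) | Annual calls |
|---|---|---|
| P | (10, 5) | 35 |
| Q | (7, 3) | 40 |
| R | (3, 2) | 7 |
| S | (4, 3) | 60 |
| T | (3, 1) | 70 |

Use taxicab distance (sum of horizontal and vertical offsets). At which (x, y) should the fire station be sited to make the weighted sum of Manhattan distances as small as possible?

(4, 3)

Manhattan distance separates: Σwᵢ(|x−xᵢ|+|y−yᵢ|) = Σwᵢ|x−xᵢ| + Σwᵢ|y−yᵢ|, so x and y are optimised independently as 1-D weighted medians.
Total weight W = 212; half = 106.
x-coordinate, sorted with cumulative weight:
  x=3 (R, w=7) cum 7
  x=3 (T, w=70) cum 77
  x=4 (S, w=60) cum 137  ← median
  x=7 (Q, w=40) cum 177
  x=10 (P, w=35) cum 212
⇒ x* = 4
y-coordinate, sorted with cumulative weight:
  y=1 (T, w=70) cum 70
  y=2 (R, w=7) cum 77
  y=3 (Q, w=40) cum 117  ← median
  y=3 (S, w=60) cum 177
  y=5 (P, w=35) cum 212
⇒ y* = 3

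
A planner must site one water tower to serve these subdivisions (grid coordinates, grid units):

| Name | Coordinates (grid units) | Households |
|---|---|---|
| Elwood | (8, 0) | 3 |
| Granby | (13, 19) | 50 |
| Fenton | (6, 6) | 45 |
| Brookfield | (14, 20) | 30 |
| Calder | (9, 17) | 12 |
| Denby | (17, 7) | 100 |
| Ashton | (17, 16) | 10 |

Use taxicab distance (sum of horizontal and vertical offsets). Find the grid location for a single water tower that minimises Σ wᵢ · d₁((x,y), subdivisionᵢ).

(14, 7)

Manhattan distance separates: Σwᵢ(|x−xᵢ|+|y−yᵢ|) = Σwᵢ|x−xᵢ| + Σwᵢ|y−yᵢ|, so x and y are optimised independently as 1-D weighted medians.
Total weight W = 250; half = 125.
x-coordinate, sorted with cumulative weight:
  x=6 (Fenton, w=45) cum 45
  x=8 (Elwood, w=3) cum 48
  x=9 (Calder, w=12) cum 60
  x=13 (Granby, w=50) cum 110
  x=14 (Brookfield, w=30) cum 140  ← median
  x=17 (Denby, w=100) cum 240
  x=17 (Ashton, w=10) cum 250
⇒ x* = 14
y-coordinate, sorted with cumulative weight:
  y=0 (Elwood, w=3) cum 3
  y=6 (Fenton, w=45) cum 48
  y=7 (Denby, w=100) cum 148  ← median
  y=16 (Ashton, w=10) cum 158
  y=17 (Calder, w=12) cum 170
  y=19 (Granby, w=50) cum 220
  y=20 (Brookfield, w=30) cum 250
⇒ y* = 7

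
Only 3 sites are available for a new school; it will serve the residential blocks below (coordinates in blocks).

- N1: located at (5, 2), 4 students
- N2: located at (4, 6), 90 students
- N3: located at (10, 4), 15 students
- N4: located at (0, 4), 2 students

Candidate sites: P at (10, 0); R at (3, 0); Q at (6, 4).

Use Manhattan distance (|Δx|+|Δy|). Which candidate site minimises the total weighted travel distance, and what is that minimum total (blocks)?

Total weighted distance at each candidate:
  P (10, 0): total = 1196
  R (3, 0): total = 825
  Q (6, 4): total = 444
Minimum is at Q with total 444 blocks.

Q, total 444 blocks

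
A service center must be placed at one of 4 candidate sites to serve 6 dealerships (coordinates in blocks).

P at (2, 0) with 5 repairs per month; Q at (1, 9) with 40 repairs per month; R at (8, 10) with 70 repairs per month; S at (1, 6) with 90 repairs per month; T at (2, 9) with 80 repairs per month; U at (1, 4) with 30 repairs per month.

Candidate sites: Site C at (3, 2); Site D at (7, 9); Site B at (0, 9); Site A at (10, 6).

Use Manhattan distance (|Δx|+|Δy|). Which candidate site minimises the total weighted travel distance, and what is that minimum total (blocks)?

Site B, total 1425 blocks

Total weighted distance at each candidate:
  Site C (3, 2): total = 2585
  Site D (7, 9): total = 1990
  Site B (0, 9): total = 1425
  Site A (10, 6): total = 2990
Minimum is at Site B with total 1425 blocks.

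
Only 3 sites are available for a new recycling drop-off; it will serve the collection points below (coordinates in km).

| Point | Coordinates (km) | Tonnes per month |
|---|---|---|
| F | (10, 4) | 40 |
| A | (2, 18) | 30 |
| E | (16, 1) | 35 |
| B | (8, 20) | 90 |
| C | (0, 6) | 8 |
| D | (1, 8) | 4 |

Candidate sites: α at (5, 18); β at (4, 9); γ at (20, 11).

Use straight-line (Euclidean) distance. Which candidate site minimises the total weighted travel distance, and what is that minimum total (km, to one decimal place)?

Total weighted distance at each candidate:
  α (5, 18): total = 1864.9
  β (4, 9): total = 2199.8
  γ (20, 11): total = 3036.5
Minimum is at α with total 1864.9 km.

α, total 1864.9 km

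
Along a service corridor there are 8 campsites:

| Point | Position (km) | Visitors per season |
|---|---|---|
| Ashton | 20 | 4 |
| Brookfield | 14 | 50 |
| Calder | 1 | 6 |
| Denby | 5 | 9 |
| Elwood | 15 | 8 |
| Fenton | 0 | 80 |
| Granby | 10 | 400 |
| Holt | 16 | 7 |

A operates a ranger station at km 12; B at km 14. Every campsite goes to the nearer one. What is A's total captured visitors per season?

495

The indifferent point is the midpoint (12+14)/2 = 13; campsites left of it (closer to A at 12) go to A, those right go to B.
  Fenton at 0 (w=80) → A
  Calder at 1 (w=6) → A
  Denby at 5 (w=9) → A
  Granby at 10 (w=400) → A
  Brookfield at 14 (w=50) → B
  Elwood at 15 (w=8) → B
  Holt at 16 (w=7) → B
  Ashton at 20 (w=4) → B
A captures 495; B captures 69.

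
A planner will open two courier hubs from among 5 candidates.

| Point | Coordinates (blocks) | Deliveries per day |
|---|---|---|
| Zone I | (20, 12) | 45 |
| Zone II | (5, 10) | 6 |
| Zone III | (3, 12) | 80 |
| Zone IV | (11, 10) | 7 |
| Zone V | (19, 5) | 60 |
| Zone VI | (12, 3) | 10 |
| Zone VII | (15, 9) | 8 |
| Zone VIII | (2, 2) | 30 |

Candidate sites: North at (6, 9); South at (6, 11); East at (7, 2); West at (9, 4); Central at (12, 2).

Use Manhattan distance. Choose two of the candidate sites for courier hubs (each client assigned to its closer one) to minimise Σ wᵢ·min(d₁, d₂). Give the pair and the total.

Evaluate every pair (each demand assigned to the nearer of the two):
  {South, Central}: total = 2039
  {South, West}: total = 2107
  {South, East}: total = 2247
  {North, Central}: total = 2281
  {North, West}: total = 2341
  {North, East}: total = 2481
  {North, South}: total = 2591
  {East, Central}: total = 2893
  {West, Central}: total = 3006
  {East, West}: total = 3029
Best pair: {South, Central} with total 2039.

{South, Central}, total 2039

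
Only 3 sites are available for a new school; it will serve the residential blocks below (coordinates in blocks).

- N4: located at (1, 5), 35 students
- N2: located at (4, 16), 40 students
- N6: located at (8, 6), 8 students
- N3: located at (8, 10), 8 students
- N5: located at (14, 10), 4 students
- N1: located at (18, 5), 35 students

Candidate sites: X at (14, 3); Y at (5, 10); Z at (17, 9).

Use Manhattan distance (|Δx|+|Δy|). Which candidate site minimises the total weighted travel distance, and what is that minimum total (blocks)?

Total weighted distance at each candidate:
  X (14, 3): total = 1859
  Y (5, 10): total = 1341
  Z (17, 9): total = 1867
Minimum is at Y with total 1341 blocks.

Y, total 1341 blocks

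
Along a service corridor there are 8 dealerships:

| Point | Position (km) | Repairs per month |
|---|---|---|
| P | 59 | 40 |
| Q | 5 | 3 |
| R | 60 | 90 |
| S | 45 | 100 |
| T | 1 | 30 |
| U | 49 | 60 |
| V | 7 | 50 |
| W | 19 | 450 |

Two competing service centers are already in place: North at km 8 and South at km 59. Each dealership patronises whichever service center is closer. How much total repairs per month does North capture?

533

The indifferent point is the midpoint (8+59)/2 = 33.5; dealerships left of it (closer to North at 8) go to North, those right go to South.
  T at 1 (w=30) → North
  Q at 5 (w=3) → North
  V at 7 (w=50) → North
  W at 19 (w=450) → North
  S at 45 (w=100) → South
  U at 49 (w=60) → South
  P at 59 (w=40) → South
  R at 60 (w=90) → South
North captures 533; South captures 290.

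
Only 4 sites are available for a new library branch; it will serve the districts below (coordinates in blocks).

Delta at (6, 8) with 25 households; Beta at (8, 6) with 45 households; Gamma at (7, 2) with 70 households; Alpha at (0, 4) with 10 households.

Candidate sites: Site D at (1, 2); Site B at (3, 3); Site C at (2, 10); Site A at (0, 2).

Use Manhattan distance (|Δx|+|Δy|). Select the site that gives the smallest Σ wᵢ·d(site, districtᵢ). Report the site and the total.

Total weighted distance at each candidate:
  Site D (1, 2): total = 1220
  Site B (3, 3): total = 950
  Site C (2, 10): total = 1590
  Site A (0, 2): total = 1350
Minimum is at Site B with total 950 blocks.

Site B, total 950 blocks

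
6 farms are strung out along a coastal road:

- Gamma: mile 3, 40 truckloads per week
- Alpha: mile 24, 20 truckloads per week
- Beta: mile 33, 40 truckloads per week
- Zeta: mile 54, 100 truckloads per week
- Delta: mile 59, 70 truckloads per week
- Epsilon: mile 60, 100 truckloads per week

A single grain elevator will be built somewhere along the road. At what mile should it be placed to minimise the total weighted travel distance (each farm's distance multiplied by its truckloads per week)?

For a sum of weighted absolute distances on a line, the optimum is the weighted median (not the mean). Total weight W = 370; half-weight = 185.
Sort by position and accumulate weight:
  mile 3 (Gamma, w=40) → cum 40
  mile 24 (Alpha, w=20) → cum 60
  mile 33 (Beta, w=40) → cum 100
  mile 54 (Zeta, w=100) → cum 200  ≥ 185 → median here
  mile 59 (Delta, w=70) → cum 270
  mile 60 (Epsilon, w=100) → cum 370
Optimal location: mile 54.

x = 54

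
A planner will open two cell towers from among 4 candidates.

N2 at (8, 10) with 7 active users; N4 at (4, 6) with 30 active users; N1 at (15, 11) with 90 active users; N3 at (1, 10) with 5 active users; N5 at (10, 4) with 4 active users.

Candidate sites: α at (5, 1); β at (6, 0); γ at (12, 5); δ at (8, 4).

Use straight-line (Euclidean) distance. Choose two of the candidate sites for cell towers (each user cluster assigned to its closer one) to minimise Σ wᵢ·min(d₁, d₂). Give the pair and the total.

Evaluate every pair (each demand assigned to the nearer of the two):
  {γ, δ}: total = 834.0
  {α, γ}: total = 859.7
  {β, γ}: total = 903.1
  {α, δ}: total = 1121.2
  {β, δ}: total = 1121.2
  {α, β}: total = 1564.0
Best pair: {γ, δ} with total 834.0.

{γ, δ}, total 834.0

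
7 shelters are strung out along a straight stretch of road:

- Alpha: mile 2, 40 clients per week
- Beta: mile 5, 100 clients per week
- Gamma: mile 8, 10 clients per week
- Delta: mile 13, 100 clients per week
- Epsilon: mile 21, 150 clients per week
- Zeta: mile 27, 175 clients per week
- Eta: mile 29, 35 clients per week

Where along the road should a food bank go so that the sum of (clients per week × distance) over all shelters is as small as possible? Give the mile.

x = 21

For a sum of weighted absolute distances on a line, the optimum is the weighted median (not the mean). Total weight W = 610; half-weight = 305.
Sort by position and accumulate weight:
  mile 2 (Alpha, w=40) → cum 40
  mile 5 (Beta, w=100) → cum 140
  mile 8 (Gamma, w=10) → cum 150
  mile 13 (Delta, w=100) → cum 250
  mile 21 (Epsilon, w=150) → cum 400  ≥ 305 → median here
  mile 27 (Zeta, w=175) → cum 575
  mile 29 (Eta, w=35) → cum 610
Optimal location: mile 21.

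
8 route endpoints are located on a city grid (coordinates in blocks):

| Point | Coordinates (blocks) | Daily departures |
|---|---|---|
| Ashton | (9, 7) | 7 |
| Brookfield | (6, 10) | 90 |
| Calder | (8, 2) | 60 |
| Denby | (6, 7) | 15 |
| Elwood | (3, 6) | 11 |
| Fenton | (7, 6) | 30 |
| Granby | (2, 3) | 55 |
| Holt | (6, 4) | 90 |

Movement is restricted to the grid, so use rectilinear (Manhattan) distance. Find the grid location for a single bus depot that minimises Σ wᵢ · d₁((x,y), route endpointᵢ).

Manhattan distance separates: Σwᵢ(|x−xᵢ|+|y−yᵢ|) = Σwᵢ|x−xᵢ| + Σwᵢ|y−yᵢ|, so x and y are optimised independently as 1-D weighted medians.
Total weight W = 358; half = 179.
x-coordinate, sorted with cumulative weight:
  x=2 (Granby, w=55) cum 55
  x=3 (Elwood, w=11) cum 66
  x=6 (Brookfield, w=90) cum 156
  x=6 (Denby, w=15) cum 171
  x=6 (Holt, w=90) cum 261  ← median
  x=7 (Fenton, w=30) cum 291
  x=8 (Calder, w=60) cum 351
  x=9 (Ashton, w=7) cum 358
⇒ x* = 6
y-coordinate, sorted with cumulative weight:
  y=2 (Calder, w=60) cum 60
  y=3 (Granby, w=55) cum 115
  y=4 (Holt, w=90) cum 205  ← median
  y=6 (Elwood, w=11) cum 216
  y=6 (Fenton, w=30) cum 246
  y=7 (Ashton, w=7) cum 253
  y=7 (Denby, w=15) cum 268
  y=10 (Brookfield, w=90) cum 358
⇒ y* = 4

(6, 4)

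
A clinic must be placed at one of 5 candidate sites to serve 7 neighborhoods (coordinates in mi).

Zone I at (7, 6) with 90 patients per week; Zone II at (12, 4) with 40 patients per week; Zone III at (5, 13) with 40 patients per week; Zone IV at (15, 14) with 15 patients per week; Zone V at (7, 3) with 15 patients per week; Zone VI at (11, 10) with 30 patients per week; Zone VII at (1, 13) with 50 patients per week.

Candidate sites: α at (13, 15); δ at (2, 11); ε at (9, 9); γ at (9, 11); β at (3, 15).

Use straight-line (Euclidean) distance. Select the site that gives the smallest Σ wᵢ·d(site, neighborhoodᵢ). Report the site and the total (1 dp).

ε, total 1510.3 mi

Total weighted distance at each candidate:
  α (13, 15): total = 2749.8
  δ (2, 11): total = 1994.0
  ε (9, 9): total = 1510.3
  γ (9, 11): total = 1671.9
  β (3, 15): total = 2362.8
Minimum is at ε with total 1510.3 mi.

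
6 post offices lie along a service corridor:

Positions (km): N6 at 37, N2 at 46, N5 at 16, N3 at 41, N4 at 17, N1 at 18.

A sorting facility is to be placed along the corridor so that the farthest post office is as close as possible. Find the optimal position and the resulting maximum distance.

location 31, max distance 15

The 1-center on a line is the midpoint of the two extreme points: leftmost at 16, rightmost at 46.
Optimal location = (16 + 46)/2 = 31; maximum distance = (46 − 16)/2 = 15.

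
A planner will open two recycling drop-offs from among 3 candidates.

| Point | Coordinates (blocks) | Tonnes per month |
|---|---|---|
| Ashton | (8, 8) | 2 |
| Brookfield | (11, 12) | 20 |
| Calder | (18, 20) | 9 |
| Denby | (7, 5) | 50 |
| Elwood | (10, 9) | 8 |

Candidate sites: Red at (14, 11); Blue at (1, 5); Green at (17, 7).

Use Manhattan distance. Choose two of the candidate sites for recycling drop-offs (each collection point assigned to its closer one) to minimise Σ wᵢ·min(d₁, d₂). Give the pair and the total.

{Red, Blue}, total 563

Evaluate every pair (each demand assigned to the nearer of the two):
  {Red, Blue}: total = 563
  {Blue, Green}: total = 738
  {Red, Green}: total = 863
Best pair: {Red, Blue} with total 563.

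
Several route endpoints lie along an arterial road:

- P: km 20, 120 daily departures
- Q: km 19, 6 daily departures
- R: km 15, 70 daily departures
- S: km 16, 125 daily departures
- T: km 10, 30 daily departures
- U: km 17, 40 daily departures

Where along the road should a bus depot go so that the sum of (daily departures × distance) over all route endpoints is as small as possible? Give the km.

x = 16

For a sum of weighted absolute distances on a line, the optimum is the weighted median (not the mean). Total weight W = 391; half-weight = 195.5.
Sort by position and accumulate weight:
  km 10 (T, w=30) → cum 30
  km 15 (R, w=70) → cum 100
  km 16 (S, w=125) → cum 225  ≥ 195.5 → median here
  km 17 (U, w=40) → cum 265
  km 19 (Q, w=6) → cum 271
  km 20 (P, w=120) → cum 391
Optimal location: km 16.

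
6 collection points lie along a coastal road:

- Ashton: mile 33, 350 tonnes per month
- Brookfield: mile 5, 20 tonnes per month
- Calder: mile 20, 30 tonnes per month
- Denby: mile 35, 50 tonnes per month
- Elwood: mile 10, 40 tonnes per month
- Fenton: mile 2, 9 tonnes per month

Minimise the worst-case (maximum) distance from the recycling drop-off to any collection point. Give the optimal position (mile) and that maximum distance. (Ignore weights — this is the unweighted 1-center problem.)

The 1-center on a line is the midpoint of the two extreme points: leftmost at 2, rightmost at 35.
Optimal location = (2 + 35)/2 = 18.5; maximum distance = (35 − 2)/2 = 16.5.

location 18.5, max distance 16.5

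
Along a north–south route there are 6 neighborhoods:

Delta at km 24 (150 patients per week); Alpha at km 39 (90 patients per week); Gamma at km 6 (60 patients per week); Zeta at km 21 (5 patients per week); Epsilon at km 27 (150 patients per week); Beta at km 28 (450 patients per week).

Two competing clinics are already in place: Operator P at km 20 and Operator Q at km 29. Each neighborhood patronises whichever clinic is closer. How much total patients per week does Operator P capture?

The indifferent point is the midpoint (20+29)/2 = 24.5; neighborhoods left of it (closer to Operator P at 20) go to Operator P, those right go to Operator Q.
  Gamma at 6 (w=60) → Operator P
  Zeta at 21 (w=5) → Operator P
  Delta at 24 (w=150) → Operator P
  Epsilon at 27 (w=150) → Operator Q
  Beta at 28 (w=450) → Operator Q
  Alpha at 39 (w=90) → Operator Q
Operator P captures 215; Operator Q captures 690.

215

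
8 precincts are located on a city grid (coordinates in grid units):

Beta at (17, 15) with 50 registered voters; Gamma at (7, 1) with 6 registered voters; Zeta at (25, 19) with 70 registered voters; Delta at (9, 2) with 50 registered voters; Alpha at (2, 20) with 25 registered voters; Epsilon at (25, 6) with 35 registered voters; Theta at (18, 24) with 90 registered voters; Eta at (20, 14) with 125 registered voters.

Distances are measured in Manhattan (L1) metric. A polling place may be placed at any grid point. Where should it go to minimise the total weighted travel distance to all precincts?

Manhattan distance separates: Σwᵢ(|x−xᵢ|+|y−yᵢ|) = Σwᵢ|x−xᵢ| + Σwᵢ|y−yᵢ|, so x and y are optimised independently as 1-D weighted medians.
Total weight W = 451; half = 225.5.
x-coordinate, sorted with cumulative weight:
  x=2 (Alpha, w=25) cum 25
  x=7 (Gamma, w=6) cum 31
  x=9 (Delta, w=50) cum 81
  x=17 (Beta, w=50) cum 131
  x=18 (Theta, w=90) cum 221
  x=20 (Eta, w=125) cum 346  ← median
  x=25 (Zeta, w=70) cum 416
  x=25 (Epsilon, w=35) cum 451
⇒ x* = 20
y-coordinate, sorted with cumulative weight:
  y=1 (Gamma, w=6) cum 6
  y=2 (Delta, w=50) cum 56
  y=6 (Epsilon, w=35) cum 91
  y=14 (Eta, w=125) cum 216
  y=15 (Beta, w=50) cum 266  ← median
  y=19 (Zeta, w=70) cum 336
  y=20 (Alpha, w=25) cum 361
  y=24 (Theta, w=90) cum 451
⇒ y* = 15

(20, 15)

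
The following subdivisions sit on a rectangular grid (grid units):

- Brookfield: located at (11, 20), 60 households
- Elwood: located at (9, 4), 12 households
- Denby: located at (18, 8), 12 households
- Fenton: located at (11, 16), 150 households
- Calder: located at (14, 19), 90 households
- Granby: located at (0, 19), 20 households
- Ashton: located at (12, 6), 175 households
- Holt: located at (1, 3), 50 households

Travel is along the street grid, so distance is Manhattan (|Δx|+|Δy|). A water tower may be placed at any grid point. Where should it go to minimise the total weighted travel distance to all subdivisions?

(11, 16)

Manhattan distance separates: Σwᵢ(|x−xᵢ|+|y−yᵢ|) = Σwᵢ|x−xᵢ| + Σwᵢ|y−yᵢ|, so x and y are optimised independently as 1-D weighted medians.
Total weight W = 569; half = 284.5.
x-coordinate, sorted with cumulative weight:
  x=0 (Granby, w=20) cum 20
  x=1 (Holt, w=50) cum 70
  x=9 (Elwood, w=12) cum 82
  x=11 (Brookfield, w=60) cum 142
  x=11 (Fenton, w=150) cum 292  ← median
  x=12 (Ashton, w=175) cum 467
  x=14 (Calder, w=90) cum 557
  x=18 (Denby, w=12) cum 569
⇒ x* = 11
y-coordinate, sorted with cumulative weight:
  y=3 (Holt, w=50) cum 50
  y=4 (Elwood, w=12) cum 62
  y=6 (Ashton, w=175) cum 237
  y=8 (Denby, w=12) cum 249
  y=16 (Fenton, w=150) cum 399  ← median
  y=19 (Calder, w=90) cum 489
  y=19 (Granby, w=20) cum 509
  y=20 (Brookfield, w=60) cum 569
⇒ y* = 16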